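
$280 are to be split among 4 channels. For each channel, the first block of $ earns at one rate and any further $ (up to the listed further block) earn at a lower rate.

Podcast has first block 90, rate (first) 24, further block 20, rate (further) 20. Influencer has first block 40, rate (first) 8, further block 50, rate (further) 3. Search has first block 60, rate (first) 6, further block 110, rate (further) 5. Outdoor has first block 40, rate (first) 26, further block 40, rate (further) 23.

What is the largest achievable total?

5140

Rank every tier by rate: Outdoor/tier1 26 > Podcast/tier1 24 > Outdoor/tier2 23 > Podcast/tier2 20 > Influencer/tier1 8 > Search/tier1 6 > Search/tier2 5 > Influencer/tier2 3.
Outdoor tier1 at 26: fill all 40 ; 240 left.
Podcast/tier1 (24): +90 ; 150 left.
Outdoor/tier2 (23): +40 ; 110 left.
Podcast tier2 at 20: fill all 20 ; 90 left.
Influencer/tier1 (8): +40 ; 50 left.
50 remain; put them into Search tier1 at 6.
Total = 26×40 + 24×90 + 23×40 + 20×20 + 8×40 + 6×50 = 5140.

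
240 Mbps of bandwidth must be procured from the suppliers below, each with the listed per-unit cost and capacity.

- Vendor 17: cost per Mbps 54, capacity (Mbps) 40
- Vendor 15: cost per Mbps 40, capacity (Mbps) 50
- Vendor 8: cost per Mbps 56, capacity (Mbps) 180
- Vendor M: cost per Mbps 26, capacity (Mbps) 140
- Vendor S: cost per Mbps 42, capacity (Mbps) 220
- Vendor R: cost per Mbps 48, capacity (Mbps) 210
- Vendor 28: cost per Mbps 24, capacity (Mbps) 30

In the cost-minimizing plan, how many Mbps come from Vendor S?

Cheapest first:
Vendor 28 (24): use full 30 ; 210 Mbps to go.
Vendor M (26): use full 140 ; 70 Mbps to go.
Take 50 from Vendor 15 at 40 ; need 20 more.
Vendor S at 42: take 20 of its 220 ; requirement met.
Vendor R, Vendor 17, Vendor 8: unused.

20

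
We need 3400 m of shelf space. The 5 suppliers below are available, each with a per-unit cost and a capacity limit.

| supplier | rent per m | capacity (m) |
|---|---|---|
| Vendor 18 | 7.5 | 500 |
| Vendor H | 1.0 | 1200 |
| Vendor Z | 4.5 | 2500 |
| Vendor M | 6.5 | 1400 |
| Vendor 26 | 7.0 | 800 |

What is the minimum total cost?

Use suppliers in increasing cost order.
Vendor H (1.0): use full 1200 — 2200 m to go.
Vendor Z (4.5): take the remaining 2200 — done.
Vendor M, Vendor 26, Vendor 18: unused.
Cost = 1200×1.0 + 2200×4.5 = 11100.

11100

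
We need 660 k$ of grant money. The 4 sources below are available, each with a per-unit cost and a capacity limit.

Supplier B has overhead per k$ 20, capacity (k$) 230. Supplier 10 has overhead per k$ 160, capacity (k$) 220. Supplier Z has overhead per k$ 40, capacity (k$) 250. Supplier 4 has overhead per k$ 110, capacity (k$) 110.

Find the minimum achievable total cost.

37900

Fill from the cheapest source first.
Take 230 from Supplier B at 20 — need 430 more.
Supplier Z (40): use full 250 — 180 k$ to go.
Supplier 4 at 110: take all 110 k$ — 70 still needed.
Supplier 10 at 160: take 70 of its 220 — requirement met.
Cost = 230×20 + 250×40 + 110×110 + 70×160 = 37900.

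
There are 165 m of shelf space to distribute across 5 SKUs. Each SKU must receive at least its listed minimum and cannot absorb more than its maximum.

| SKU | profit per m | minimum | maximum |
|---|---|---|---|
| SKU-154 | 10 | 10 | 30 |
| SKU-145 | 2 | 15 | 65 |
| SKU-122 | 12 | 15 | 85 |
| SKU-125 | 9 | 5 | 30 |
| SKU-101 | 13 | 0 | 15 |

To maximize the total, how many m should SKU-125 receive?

20

Meeting every minimum uses 10+15+15+5+0 = 45 m, leaving 120.
Rank by profit per m: SKU-101 13 > SKU-122 12 > SKU-154 10 > SKU-125 9 > SKU-145 2.
SKU-101: +15 to 15 (cap) — 105 left.
Give SKU-122 70 more to hit its cap of 85 — 35 left.
SKU-154: +20 to 30 (cap) — 15 left.
SKU-125 has room for 25 more but only 15 remain, so it gets 20.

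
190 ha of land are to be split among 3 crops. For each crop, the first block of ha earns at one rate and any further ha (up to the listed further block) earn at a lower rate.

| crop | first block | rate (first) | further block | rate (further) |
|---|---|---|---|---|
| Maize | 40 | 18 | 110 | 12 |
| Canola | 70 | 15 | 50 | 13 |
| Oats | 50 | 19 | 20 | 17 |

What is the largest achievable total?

3190

Order all 6 blocks by rate: Oats/first 19 > Maize/first 18 > Oats/second 17 > Canola/first 15 > Canola/second 13 > Maize/second 12.
Oats/first (19): +50 ; 140 left.
Fill Maize first block (40 at 18) ; 100 left.
Oats second at 17: fill all 20 ; 80 left.
Canola first at 15: fill all 70 ; 10 left.
Canola second at 13: only 10 left, fill 10.
Total = 19×50 + 18×40 + 17×20 + 15×70 + 13×10 = 3190.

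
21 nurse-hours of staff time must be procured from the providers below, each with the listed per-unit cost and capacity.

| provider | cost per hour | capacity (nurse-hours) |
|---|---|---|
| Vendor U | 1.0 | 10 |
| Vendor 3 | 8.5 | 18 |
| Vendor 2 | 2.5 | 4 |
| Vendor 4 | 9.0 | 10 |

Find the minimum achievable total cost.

79.5

Fill from the cheapest provider first.
Vendor U at 1.0: take all 10 nurse-hours → 11 still needed.
Take 4 from Vendor 2 at 2.5 → need 7 more.
Vendor 3 (8.5): take the remaining 7 → done.
Vendor 4: unused.
Cost = 10×1.0 + 4×2.5 + 7×8.5 = 79.5.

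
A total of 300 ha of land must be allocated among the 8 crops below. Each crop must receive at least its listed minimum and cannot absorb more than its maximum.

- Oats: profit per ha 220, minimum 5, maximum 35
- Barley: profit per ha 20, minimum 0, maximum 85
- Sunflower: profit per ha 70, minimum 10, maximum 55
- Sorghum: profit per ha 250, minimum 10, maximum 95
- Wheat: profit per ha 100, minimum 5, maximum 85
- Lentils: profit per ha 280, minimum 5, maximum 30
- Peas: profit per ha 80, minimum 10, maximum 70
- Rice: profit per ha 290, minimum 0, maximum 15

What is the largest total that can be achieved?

55800

Meeting every minimum uses 5+0+10+10+5+5+10+0 = 45 ha, leaving 255.
Rank by profit per ha: Rice 290 > Lentils 280 > Sorghum 250 > Oats 220 > Wheat 100 > Peas 80 > Sunflower 70 > Barley 20.
Rice takes 15 more to reach its cap of 15 — 240 left.
Lentils takes 25 more to reach its cap of 30 — 215 left.
Give Sorghum 85 more to hit its cap of 95 — 130 left.
Oats: +30 to 35 (cap) — 100 left.
Give Wheat 80 more to hit its cap of 85 — 20 left.
Peas: +20 (room for 60) → 30. Pool exhausted.
Total = 220×35 + 70×10 + 250×95 + 100×85 + 280×30 + 80×30 + 290×15 = 55800.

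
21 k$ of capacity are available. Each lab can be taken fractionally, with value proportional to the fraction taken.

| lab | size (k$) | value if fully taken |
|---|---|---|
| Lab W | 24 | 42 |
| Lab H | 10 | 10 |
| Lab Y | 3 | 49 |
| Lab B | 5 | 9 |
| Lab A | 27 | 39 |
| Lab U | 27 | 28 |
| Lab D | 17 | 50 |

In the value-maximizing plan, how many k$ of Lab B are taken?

Sort by value density: Lab Y 49/3≈16.3, Lab D 50/17≈2.94, Lab B 9/5≈1.8, Lab W 42/24≈1.75, Lab A 39/27≈1.44, Lab U 28/27≈1.04, Lab H 10/10≈1.
Take all of Lab Y (3 k$, value 49) — 18 k$ left.
Take all of Lab D (17 k$, value 50) — 1 k$ left.
Fill the last 1 k$ with part of Lab B: 1/5 of it earns 1.8.

1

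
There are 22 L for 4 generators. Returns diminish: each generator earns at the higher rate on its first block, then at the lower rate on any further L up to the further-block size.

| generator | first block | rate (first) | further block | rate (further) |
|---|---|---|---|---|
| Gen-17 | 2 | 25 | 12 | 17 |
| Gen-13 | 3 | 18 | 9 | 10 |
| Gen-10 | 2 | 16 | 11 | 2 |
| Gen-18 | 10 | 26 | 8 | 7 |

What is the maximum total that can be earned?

Order all 8 blocks by rate: Gen-18/T1 26 > Gen-17/T1 25 > Gen-13/T1 18 > Gen-17/T2 17 > Gen-10/T1 16 > Gen-13/T2 10 > Gen-18/T2 7 > Gen-10/T2 2.
Gen-18/T1 (26): +10 → 12 left.
Gen-17 T1 at 25: fill all 2 → 10 left.
Gen-13 T1 at 18: fill all 3 → 7 left.
Gen-17/T2: +7 of 12 at 17; pool empty.
Total = 26×10 + 25×2 + 18×3 + 17×7 = 483.

483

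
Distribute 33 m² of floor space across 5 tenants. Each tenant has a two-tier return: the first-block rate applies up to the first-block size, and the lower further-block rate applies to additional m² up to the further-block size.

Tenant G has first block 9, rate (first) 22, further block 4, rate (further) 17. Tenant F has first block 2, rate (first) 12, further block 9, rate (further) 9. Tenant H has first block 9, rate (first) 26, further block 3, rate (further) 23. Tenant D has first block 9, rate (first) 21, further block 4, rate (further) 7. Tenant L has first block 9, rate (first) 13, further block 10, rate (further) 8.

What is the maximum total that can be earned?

Rank every tier by rate: Tenant H/tier1 26 > Tenant H/tier2 23 > Tenant G/tier1 22 > Tenant D/tier1 21 > Tenant G/tier2 17 > Tenant L/tier1 13 > Tenant F/tier1 12 > Tenant F/tier2 9 > Tenant L/tier2 8 > Tenant D/tier2 7.
Tenant H tier1 at 26: fill all 9 — 24 left.
Fill Tenant H tier2 block (3 at 23) — 21 left.
Fill Tenant G tier1 block (9 at 22) — 12 left.
Fill Tenant D tier1 block (9 at 21) — 3 left.
3 remain; put them into Tenant G tier2 at 17.
Total = 26×9 + 23×3 + 22×9 + 21×9 + 17×3 = 741.

741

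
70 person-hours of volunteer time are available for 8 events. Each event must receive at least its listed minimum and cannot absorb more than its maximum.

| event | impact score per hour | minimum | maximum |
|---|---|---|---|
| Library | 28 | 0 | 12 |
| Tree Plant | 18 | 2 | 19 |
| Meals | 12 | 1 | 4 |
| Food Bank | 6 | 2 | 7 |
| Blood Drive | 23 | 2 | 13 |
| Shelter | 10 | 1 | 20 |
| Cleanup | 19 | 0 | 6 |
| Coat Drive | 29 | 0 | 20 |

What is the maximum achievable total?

Meeting every minimum uses 0+2+1+2+2+1+0+0 = 8 person-hours, leaving 62.
Highest impact score per hour first: Coat Drive 29 > Library 28 > Blood Drive 23 > Cleanup 19 > Tree Plant 18 > Meals 12 > Shelter 10 > Food Bank 6.
Coat Drive takes 20 more to reach its cap of 20 → 42 left.
Library takes 12 more to reach its cap of 12 → 30 left.
Blood Drive takes 11 more to reach its cap of 13 → 19 left.
Give Cleanup 6 more to hit its cap of 6 → 13 left.
Only 13 left; Tree Plant takes them to reach 15.
Total = 28×12 + 18×15 + 12×1 + 6×2 + 23×13 + 10×1 + 19×6 + 29×20 = 1633.

1633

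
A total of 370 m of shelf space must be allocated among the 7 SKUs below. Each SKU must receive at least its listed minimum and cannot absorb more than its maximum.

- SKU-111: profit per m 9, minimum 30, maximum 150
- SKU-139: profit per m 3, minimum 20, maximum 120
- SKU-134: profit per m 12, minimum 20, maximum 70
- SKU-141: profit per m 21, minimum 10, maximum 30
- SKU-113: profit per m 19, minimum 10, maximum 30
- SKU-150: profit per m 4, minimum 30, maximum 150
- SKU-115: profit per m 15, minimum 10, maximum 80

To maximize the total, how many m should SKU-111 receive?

Meeting every minimum uses 30+20+20+10+10+30+10 = 130 m, leaving 240.
Highest profit per m first: SKU-141 21 > SKU-113 19 > SKU-115 15 > SKU-134 12 > SKU-111 9 > SKU-150 4 > SKU-139 3.
SKU-141: +20 to 30 (cap) ; 220 left.
SKU-113 takes 20 more to reach its cap of 30 ; 200 left.
SKU-115 takes 70 more to reach its cap of 80 ; 130 left.
SKU-134: +50 to 70 (cap) ; 80 left.
Only 80 left; SKU-111 takes them to reach 110.

110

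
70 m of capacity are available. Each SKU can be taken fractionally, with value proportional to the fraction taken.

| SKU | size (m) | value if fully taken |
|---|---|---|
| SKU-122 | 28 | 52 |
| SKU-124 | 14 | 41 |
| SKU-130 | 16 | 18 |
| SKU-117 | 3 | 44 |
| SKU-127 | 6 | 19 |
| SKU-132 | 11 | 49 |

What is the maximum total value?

214

Rank by value-to-size ratio: SKU-117 44/3≈14.7, SKU-132 49/11≈4.45, SKU-127 19/6≈3.17, SKU-124 41/14≈2.93, SKU-122 52/28≈1.86, SKU-130 18/16≈1.12.
All 3 m of SKU-117 fit (value 44) ; 67 remain.
SKU-132: take in full, 11 m for value 49 ; 56 left.
All 6 m of SKU-127 fit (value 19) ; 50 remain.
Take all of SKU-124 (14 m, value 41) ; 36 m left.
Take all of SKU-122 (28 m, value 52) ; 8 m left.
Fill the last 8 m with part of SKU-130: 8/16 of it earns 9.
Total value = 214.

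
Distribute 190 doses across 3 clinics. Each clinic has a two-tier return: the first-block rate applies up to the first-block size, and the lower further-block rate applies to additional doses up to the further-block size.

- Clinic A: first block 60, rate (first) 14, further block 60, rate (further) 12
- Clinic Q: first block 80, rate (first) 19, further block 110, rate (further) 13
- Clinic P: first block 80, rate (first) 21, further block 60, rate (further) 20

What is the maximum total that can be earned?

3830

Order all 6 blocks by rate: Clinic P/tier1 21 > Clinic P/tier2 20 > Clinic Q/tier1 19 > Clinic A/tier1 14 > Clinic Q/tier2 13 > Clinic A/tier2 12.
Clinic P tier1 at 21: fill all 80 — 110 left.
Clinic P tier2 at 20: fill all 60 — 50 left.
Clinic Q/tier1: +50 of 80 at 19; pool empty.
Total = 21×80 + 20×60 + 19×50 = 3830.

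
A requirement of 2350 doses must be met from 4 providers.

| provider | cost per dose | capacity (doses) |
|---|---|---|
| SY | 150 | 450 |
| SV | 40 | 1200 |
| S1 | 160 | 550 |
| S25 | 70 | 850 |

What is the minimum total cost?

Cheapest first:
Take 1200 from SV at 40 → need 1150 more.
S25 at 70: take all 850 doses → 300 still needed.
SY (150): take the remaining 300 → done.
S1: unused.
Cost = 1200×40 + 850×70 + 300×150 = 152500.

152500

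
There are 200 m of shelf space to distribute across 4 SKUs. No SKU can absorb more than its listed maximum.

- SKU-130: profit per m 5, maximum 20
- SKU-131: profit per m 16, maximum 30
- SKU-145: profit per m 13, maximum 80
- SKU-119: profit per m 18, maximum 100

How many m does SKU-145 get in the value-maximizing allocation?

Rank by profit per m: SKU-119 18 > SKU-131 16 > SKU-145 13 > SKU-130 5.
SKU-119 takes 100 to reach its cap of 100 — 100 left.
SKU-131: +30 to 30 (cap) — 70 left.
SKU-145: +70 (room for 80) → 70. Pool exhausted.

70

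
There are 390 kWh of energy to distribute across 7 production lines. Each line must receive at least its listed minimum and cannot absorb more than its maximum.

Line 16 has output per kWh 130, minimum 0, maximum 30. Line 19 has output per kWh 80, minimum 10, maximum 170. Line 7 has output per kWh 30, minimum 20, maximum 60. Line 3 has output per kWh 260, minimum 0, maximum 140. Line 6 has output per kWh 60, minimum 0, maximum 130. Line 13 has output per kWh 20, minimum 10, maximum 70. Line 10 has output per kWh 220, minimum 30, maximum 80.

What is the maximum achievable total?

67500

Meeting every minimum uses 0+10+20+0+0+10+30 = 70 kWh, leaving 320.
Highest output per kWh first: Line 3 260 > Line 10 220 > Line 16 130 > Line 19 80 > Line 6 60 > Line 7 30 > Line 13 20.
Line 3: +140 to 140 (cap) ; 180 left.
Line 10 takes 50 more to reach its cap of 80 ; 130 left.
Line 16 takes 30 more to reach its cap of 30 ; 100 left.
Only 100 left; Line 19 takes them to reach 110.
Total = 130×30 + 80×110 + 30×20 + 260×140 + 20×10 + 220×80 = 67500.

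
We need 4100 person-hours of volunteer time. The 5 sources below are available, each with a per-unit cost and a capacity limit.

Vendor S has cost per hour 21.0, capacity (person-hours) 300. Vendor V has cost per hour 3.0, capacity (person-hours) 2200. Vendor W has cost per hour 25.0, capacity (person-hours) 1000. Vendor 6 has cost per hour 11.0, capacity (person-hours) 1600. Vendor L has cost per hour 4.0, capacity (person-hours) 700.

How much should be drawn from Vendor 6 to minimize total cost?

Cheapest first:
Vendor V (3.0): use full 2200 ; 1900 person-hours to go.
Vendor L at 4.0: take all 700 person-hours ; 1200 still needed.
Vendor 6 at 11.0: take 1200 of its 1600 ; requirement met.
Vendor S, Vendor W: unused.

1200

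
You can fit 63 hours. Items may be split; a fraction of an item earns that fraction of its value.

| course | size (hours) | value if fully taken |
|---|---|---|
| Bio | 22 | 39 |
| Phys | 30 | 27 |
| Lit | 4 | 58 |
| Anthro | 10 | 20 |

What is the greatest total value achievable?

Rank by value-to-size ratio: Lit 58/4≈14.5, Anthro 20/10≈2, Bio 39/22≈1.77, Phys 27/30≈0.9.
Lit: take in full, 4 hours for value 58 — 59 left.
Anthro: take in full, 10 hours for value 20 — 49 left.
Bio: take in full, 22 hours for value 39 — 27 left.
Only 27 hours remain; take 27/30 of Phys for value 27×27/30 = 24.3.
Total value = 141.3.

141.3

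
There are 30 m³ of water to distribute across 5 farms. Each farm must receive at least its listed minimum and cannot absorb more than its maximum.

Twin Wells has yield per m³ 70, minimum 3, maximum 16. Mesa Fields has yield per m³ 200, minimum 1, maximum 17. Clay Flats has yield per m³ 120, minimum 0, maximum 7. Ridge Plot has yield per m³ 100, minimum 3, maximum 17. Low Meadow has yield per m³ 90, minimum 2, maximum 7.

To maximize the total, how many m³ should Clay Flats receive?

Meeting every minimum uses 3+1+0+3+2 = 9 m³, leaving 21.
Order the farms by yield per m³: Mesa Fields 200 > Clay Flats 120 > Ridge Plot 100 > Low Meadow 90 > Twin Wells 70.
Mesa Fields: +16 to 17 (cap) — 5 left.
Clay Flats: +5 (room for 7) → 5. Pool exhausted.

5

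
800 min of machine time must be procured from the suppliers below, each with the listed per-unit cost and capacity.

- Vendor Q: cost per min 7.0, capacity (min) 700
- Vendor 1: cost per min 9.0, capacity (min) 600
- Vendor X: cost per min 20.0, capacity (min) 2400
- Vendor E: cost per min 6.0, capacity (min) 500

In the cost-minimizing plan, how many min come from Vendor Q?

Use suppliers in increasing cost order.
Take 500 from Vendor E at 6.0 → need 300 more.
Vendor Q (7.0): take the remaining 300 → done.
Vendor 1, Vendor X: unused.

300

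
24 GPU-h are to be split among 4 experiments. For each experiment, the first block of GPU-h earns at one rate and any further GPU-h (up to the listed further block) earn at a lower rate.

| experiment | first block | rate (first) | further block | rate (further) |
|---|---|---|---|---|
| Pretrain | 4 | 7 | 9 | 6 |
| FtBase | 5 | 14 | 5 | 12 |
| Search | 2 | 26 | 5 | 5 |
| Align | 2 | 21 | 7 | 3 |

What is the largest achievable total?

Rank every tier by rate: Search/T1 26 > Align/T1 21 > FtBase/T1 14 > FtBase/T2 12 > Pretrain/T1 7 > Pretrain/T2 6 > Search/T2 5 > Align/T2 3.
Search T1 at 26: fill all 2 ; 22 left.
Fill Align T1 block (2 at 21) ; 20 left.
FtBase T1 at 14: fill all 5 ; 15 left.
FtBase/T2 (12): +5 ; 10 left.
Pretrain/T1 (7): +4 ; 6 left.
Pretrain/T2: +6 of 9 at 6; pool empty.
Total = 26×2 + 21×2 + 14×5 + 12×5 + 7×4 + 6×6 = 288.

288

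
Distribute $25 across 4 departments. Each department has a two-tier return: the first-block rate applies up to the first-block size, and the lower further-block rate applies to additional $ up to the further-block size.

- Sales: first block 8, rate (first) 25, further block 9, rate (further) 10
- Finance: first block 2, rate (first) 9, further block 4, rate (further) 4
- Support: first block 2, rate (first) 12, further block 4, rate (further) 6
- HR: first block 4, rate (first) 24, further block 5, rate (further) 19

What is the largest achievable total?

Rank every tier by rate: Sales/first 25 > HR/first 24 > HR/second 19 > Support/first 12 > Sales/second 10 > Finance/first 9 > Support/second 6 > Finance/second 4.
Sales/first (25): +8 ; 17 left.
Fill HR first block (4 at 24) ; 13 left.
HR second at 19: fill all 5 ; 8 left.
Fill Support first block (2 at 12) ; 6 left.
Sales second at 10: only 6 left, fill 6.
Total = 25×8 + 24×4 + 19×5 + 12×2 + 10×6 = 475.

475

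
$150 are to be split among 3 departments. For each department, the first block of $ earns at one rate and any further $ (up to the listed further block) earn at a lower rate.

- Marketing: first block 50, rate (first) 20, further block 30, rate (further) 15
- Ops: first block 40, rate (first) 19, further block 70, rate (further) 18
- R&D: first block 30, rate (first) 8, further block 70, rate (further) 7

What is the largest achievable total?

2840

Order all 6 blocks by rate: Marketing/T1 20 > Ops/T1 19 > Ops/T2 18 > Marketing/T2 15 > R&D/T1 8 > R&D/T2 7.
Fill Marketing T1 block (50 at 20) — 100 left.
Fill Ops T1 block (40 at 19) — 60 left.
Ops T2 at 18: only 60 left, fill 60.
Total = 20×50 + 19×40 + 18×60 = 2840.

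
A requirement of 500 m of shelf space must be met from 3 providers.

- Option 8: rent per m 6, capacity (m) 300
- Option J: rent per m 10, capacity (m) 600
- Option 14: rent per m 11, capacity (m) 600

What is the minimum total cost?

3800

Fill from the cheapest provider first.
Take 300 from Option 8 at 6 ; need 200 more.
Option J at 10: take 200 of its 600 ; requirement met.
Option 14: unused.
Cost = 300×6 + 200×10 = 3800.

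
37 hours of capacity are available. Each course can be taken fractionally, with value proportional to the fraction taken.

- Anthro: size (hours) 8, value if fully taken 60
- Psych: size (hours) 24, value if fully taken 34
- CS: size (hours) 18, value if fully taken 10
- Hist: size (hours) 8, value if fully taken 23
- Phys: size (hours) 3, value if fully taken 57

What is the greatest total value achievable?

Best value per unit of size first: Phys 57/3≈19, Anthro 60/8≈7.5, Hist 23/8≈2.88, Psych 34/24≈1.42, CS 10/18≈0.556.
All 3 hours of Phys fit (value 57) → 34 remain.
All 8 hours of Anthro fit (value 60) → 26 remain.
All 8 hours of Hist fit (value 23) → 18 remain.
18 hours left: a 18/24 share of Psych gives 34×18/24 = 25.5.
Total value = 165.5.

165.5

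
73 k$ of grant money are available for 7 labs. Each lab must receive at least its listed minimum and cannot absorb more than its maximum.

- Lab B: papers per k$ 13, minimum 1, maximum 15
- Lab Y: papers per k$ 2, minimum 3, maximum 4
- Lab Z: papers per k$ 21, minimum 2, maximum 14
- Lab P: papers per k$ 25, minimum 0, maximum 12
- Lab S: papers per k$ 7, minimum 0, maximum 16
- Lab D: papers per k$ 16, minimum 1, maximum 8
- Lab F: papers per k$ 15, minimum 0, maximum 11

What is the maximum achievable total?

1158

Meeting every minimum uses 1+3+2+0+0+1+0 = 7 k$, leaving 66.
Order the labs by papers per k$: Lab P 25 > Lab Z 21 > Lab D 16 > Lab F 15 > Lab B 13 > Lab S 7 > Lab Y 2.
Give Lab P 12 more to hit its cap of 12 ; 54 left.
Lab Z takes 12 more to reach its cap of 14 ; 42 left.
Lab D: +7 to 8 (cap) ; 35 left.
Lab F: +11 to 11 (cap) ; 24 left.
Give Lab B 14 more to hit its cap of 15 ; 10 left.
Lab S: +10 (room for 16) → 10. Pool exhausted.
Total = 13×15 + 2×3 + 21×14 + 25×12 + 7×10 + 16×8 + 15×11 = 1158.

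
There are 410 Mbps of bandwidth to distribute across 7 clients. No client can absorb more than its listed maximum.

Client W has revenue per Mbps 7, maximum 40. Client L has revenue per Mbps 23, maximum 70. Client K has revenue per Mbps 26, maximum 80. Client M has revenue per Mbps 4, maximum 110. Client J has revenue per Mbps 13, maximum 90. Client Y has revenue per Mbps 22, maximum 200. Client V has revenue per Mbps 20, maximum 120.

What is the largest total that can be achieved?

Rank by revenue per Mbps: Client K 26 > Client L 23 > Client Y 22 > Client V 20 > Client J 13 > Client W 7 > Client M 4.
Client K takes 80 to reach its cap of 80 ; 330 left.
Give Client L 70 to hit its cap of 70 ; 260 left.
Client Y: +200 to 200 (cap) ; 60 left.
Client V has room for 120 but only 60 remain, so it gets 60.
Total = 23×70 + 26×80 + 22×200 + 20×60 = 9290.

9290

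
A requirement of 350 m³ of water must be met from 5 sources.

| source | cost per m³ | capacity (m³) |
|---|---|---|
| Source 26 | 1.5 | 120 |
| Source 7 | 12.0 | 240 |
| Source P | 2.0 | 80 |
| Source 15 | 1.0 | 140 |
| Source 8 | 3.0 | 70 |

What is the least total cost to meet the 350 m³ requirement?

Cheapest first:
Take 140 from Source 15 at 1.0 ; need 210 more.
Source 26 (1.5): use full 120 ; 90 m³ to go.
Source P at 2.0: take all 80 m³ ; 10 still needed.
Take 10 from Source 8 at 3.0 to finish.
Source 7: unused.
Cost = 140×1.0 + 120×1.5 + 80×2.0 + 10×3.0 = 510.

510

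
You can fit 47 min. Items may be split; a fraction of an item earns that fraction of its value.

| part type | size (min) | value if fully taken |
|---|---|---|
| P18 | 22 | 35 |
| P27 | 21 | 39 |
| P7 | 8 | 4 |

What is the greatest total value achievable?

76

Rank by value-to-size ratio: P27 39/21≈1.86, P18 35/22≈1.59, P7 4/8≈0.5.
Take all of P27 (21 min, value 39) — 26 min left.
All 22 min of P18 fit (value 35) — 4 remain.
Only 4 min remain; take 4/8 of P7 for value 4×4/8 = 2.
Total value = 76.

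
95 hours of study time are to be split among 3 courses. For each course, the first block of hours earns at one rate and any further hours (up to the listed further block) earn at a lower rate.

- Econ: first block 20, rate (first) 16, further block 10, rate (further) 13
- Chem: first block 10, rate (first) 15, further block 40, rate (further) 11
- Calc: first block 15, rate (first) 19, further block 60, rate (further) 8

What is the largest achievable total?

Rank every tier by rate: Calc/first 19 > Econ/first 16 > Chem/first 15 > Econ/second 13 > Chem/second 11 > Calc/second 8.
Fill Calc first block (15 at 19) ; 80 left.
Econ first at 16: fill all 20 ; 60 left.
Chem first at 15: fill all 10 ; 50 left.
Econ/second (13): +10 ; 40 left.
Fill Chem second block (40 at 11) ; 0 left.
Total = 19×15 + 16×20 + 15×10 + 13×10 + 11×40 = 1325.

1325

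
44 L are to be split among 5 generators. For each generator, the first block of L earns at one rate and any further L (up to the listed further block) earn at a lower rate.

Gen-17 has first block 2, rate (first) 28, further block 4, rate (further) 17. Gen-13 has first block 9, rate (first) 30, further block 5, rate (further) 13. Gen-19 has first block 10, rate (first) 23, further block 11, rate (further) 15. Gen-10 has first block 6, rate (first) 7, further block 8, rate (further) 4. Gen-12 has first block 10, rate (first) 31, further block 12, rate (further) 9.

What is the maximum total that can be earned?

Treat each block as its own option and order by rate: Gen-12/tier1 31 > Gen-13/tier1 30 > Gen-17/tier1 28 > Gen-19/tier1 23 > Gen-17/tier2 17 > Gen-19/tier2 15 > Gen-13/tier2 13 > Gen-12/tier2 9 > Gen-10/tier1 7 > Gen-10/tier2 4.
Fill Gen-12 tier1 block (10 at 31) — 34 left.
Gen-13 tier1 at 30: fill all 9 — 25 left.
Fill Gen-17 tier1 block (2 at 28) — 23 left.
Gen-19/tier1 (23): +10 — 13 left.
Gen-17 tier2 at 17: fill all 4 — 9 left.
Gen-19/tier2: +9 of 11 at 15; pool empty.
Total = 31×10 + 30×9 + 28×2 + 23×10 + 17×4 + 15×9 = 1069.

1069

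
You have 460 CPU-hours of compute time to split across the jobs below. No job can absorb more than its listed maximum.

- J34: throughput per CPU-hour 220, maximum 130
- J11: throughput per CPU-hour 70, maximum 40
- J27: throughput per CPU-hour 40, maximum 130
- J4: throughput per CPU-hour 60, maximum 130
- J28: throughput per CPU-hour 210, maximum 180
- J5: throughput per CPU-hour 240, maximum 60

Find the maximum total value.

Rank by throughput per CPU-hour: J5 240 > J34 220 > J28 210 > J11 70 > J4 60 > J27 40.
J5 takes 60 to reach its cap of 60 ; 400 left.
J34 takes 130 to reach its cap of 130 ; 270 left.
Give J28 180 to hit its cap of 180 ; 90 left.
Give J11 40 to hit its cap of 40 ; 50 left.
J4 has room for 130 but only 50 remain, so it gets 50.
Total = 220×130 + 70×40 + 60×50 + 210×180 + 240×60 = 86600.

86600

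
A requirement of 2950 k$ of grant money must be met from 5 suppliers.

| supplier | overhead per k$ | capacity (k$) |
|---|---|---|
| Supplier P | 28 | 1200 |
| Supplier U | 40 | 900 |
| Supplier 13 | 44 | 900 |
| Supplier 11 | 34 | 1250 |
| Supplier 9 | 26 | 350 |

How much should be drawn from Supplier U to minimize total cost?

Fill from the cheapest supplier first.
Supplier 9 at 26: take all 350 k$ ; 2600 still needed.
Supplier P (28): use full 1200 ; 1400 k$ to go.
Supplier 11 at 34: take all 1250 k$ ; 150 still needed.
Supplier U (40): take the remaining 150 ; done.
Supplier 13: unused.

150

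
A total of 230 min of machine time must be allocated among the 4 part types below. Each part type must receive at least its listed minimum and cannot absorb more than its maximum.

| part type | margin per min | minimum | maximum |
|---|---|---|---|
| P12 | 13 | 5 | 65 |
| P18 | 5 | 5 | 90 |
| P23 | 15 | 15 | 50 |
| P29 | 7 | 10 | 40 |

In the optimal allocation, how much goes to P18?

Meeting every minimum uses 5+5+15+10 = 35 min, leaving 195.
Highest margin per min first: P23 15 > P12 13 > P29 7 > P18 5.
P23 takes 35 more to reach its cap of 50 — 160 left.
P12 takes 60 more to reach its cap of 65 — 100 left.
Give P29 30 more to hit its cap of 40 — 70 left.
P18: +70 (room for 85) → 75. Pool exhausted.

75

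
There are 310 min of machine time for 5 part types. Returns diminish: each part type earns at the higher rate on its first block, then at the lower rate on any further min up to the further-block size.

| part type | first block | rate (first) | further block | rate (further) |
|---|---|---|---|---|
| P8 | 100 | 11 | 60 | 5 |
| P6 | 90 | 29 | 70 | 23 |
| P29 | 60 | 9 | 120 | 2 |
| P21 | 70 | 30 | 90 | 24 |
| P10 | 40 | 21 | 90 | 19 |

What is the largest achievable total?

Rank every tier by rate: P21/T1 30 > P6/T1 29 > P21/T2 24 > P6/T2 23 > P10/T1 21 > P10/T2 19 > P8/T1 11 > P29/T1 9 > P8/T2 5 > P29/T2 2.
P21 T1 at 30: fill all 70 ; 240 left.
P6/T1 (29): +90 ; 150 left.
P21/T2 (24): +90 ; 60 left.
P6/T2: +60 of 70 at 23; pool empty.
Total = 30×70 + 29×90 + 24×90 + 23×60 = 8250.

8250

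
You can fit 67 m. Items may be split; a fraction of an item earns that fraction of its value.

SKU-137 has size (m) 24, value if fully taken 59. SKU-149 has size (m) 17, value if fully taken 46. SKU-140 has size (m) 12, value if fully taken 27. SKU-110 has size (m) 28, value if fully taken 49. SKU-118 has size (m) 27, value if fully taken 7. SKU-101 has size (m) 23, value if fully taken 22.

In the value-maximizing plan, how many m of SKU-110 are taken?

Best value per unit of size first: SKU-149 46/17≈2.71, SKU-137 59/24≈2.46, SKU-140 27/12≈2.25, SKU-110 49/28≈1.75, SKU-101 22/23≈0.957, SKU-118 7/27≈0.259.
Take all of SKU-149 (17 m, value 46) ; 50 m left.
SKU-137: take in full, 24 m for value 59 ; 26 left.
All 12 m of SKU-140 fit (value 27) ; 14 remain.
Fill the last 14 m with part of SKU-110: 14/28 of it earns 24.5.

14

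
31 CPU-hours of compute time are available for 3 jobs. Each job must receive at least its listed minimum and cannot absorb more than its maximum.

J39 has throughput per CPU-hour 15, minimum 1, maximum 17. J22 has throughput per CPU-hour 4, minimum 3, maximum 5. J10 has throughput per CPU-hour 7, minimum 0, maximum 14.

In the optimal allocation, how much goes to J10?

Meeting every minimum uses 1+3+0 = 4 CPU-hours, leaving 27.
Rank by throughput per CPU-hour: J39 15 > J10 7 > J22 4.
Give J39 16 more to hit its cap of 17 ; 11 left.
Only 11 left; J10 takes them to reach 11.

11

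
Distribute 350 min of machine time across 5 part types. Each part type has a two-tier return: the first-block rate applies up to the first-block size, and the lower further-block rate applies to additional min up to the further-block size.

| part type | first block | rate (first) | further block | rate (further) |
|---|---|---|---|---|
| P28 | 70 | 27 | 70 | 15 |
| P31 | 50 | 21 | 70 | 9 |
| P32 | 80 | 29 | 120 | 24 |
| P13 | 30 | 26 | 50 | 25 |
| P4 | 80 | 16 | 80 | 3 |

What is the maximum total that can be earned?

9120

Rank every tier by rate: P32/T1 29 > P28/T1 27 > P13/T1 26 > P13/T2 25 > P32/T2 24 > P31/T1 21 > P4/T1 16 > P28/T2 15 > P31/T2 9 > P4/T2 3.
Fill P32 T1 block (80 at 29) — 270 left.
P28/T1 (27): +70 — 200 left.
P13/T1 (26): +30 — 170 left.
P13 T2 at 25: fill all 50 — 120 left.
P32/T2 (24): +120 — 0 left.
Total = 29×80 + 27×70 + 26×30 + 25×50 + 24×120 = 9120.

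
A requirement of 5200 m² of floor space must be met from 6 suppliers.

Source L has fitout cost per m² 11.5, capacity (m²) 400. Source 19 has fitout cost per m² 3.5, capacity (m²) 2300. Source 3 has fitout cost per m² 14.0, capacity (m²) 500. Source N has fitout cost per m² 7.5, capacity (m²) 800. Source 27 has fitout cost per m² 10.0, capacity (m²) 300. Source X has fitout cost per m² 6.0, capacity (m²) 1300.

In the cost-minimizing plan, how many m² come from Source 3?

100

Fill from the cheapest supplier first.
Source 19 at 3.5: take all 2300 m² → 2900 still needed.
Source X (6.0): use full 1300 → 1600 m² to go.
Source N at 7.5: take all 800 m² → 800 still needed.
Source 27 (10.0): use full 300 → 500 m² to go.
Take 400 from Source L at 11.5 → need 100 more.
Source 3 at 14.0: take 100 of its 500 → requirement met.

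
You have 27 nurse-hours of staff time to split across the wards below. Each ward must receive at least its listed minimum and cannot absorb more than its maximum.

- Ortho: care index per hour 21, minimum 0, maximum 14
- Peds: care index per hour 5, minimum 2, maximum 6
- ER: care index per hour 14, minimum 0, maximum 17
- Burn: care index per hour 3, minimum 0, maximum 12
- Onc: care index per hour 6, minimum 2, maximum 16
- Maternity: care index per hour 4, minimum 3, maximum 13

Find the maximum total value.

Meeting every minimum uses 0+2+0+0+2+3 = 7 nurse-hours, leaving 20.
Rank by care index per hour: Ortho 21 > ER 14 > Onc 6 > Peds 5 > Maternity 4 > Burn 3.
Ortho: +14 to 14 (cap) ; 6 left.
ER has room for 17 more but only 6 remain, so it gets 6.
Total = 21×14 + 5×2 + 14×6 + 6×2 + 4×3 = 412.

412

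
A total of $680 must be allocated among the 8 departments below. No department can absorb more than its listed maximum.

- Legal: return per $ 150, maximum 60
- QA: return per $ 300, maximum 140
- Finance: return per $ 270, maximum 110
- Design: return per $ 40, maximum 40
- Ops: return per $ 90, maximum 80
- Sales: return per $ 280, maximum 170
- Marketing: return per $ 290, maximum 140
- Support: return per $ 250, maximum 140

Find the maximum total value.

Order the departments by return per $: QA 300 > Marketing 290 > Sales 280 > Finance 270 > Support 250 > Legal 150 > Ops 90 > Design 40.
QA takes 140 to reach its cap of 140 — 540 left.
Marketing takes 140 to reach its cap of 140 — 400 left.
Sales takes 170 to reach its cap of 170 — 230 left.
Finance takes 110 to reach its cap of 110 — 120 left.
Support: +120 (room for 140) → 120. Pool exhausted.
Total = 300×140 + 270×110 + 280×170 + 290×140 + 250×120 = 189900.

189900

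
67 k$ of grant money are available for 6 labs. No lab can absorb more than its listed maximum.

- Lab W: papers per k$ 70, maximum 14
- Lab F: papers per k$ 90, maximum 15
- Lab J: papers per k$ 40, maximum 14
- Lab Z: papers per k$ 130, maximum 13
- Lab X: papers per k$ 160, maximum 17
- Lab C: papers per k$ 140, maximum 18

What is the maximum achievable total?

Rank by papers per k$: Lab X 160 > Lab C 140 > Lab Z 130 > Lab F 90 > Lab W 70 > Lab J 40.
Lab X: +17 to 17 (cap) → 50 left.
Lab C: +18 to 18 (cap) → 32 left.
Give Lab Z 13 to hit its cap of 13 → 19 left.
Give Lab F 15 to hit its cap of 15 → 4 left.
Only 4 left; Lab W takes them to reach 4.
Total = 70×4 + 90×15 + 130×13 + 160×17 + 140×18 = 8560.

8560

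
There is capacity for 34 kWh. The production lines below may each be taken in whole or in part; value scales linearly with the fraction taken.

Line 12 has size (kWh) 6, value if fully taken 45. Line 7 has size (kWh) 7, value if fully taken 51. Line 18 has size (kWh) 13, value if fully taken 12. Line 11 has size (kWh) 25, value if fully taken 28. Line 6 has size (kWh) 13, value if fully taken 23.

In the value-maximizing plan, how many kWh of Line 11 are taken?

8

Best value per unit of size first: Line 12 45/6≈7.5, Line 7 51/7≈7.29, Line 6 23/13≈1.77, Line 11 28/25≈1.12, Line 18 12/13≈0.923.
Line 12: take in full, 6 kWh for value 45 → 28 left.
Take all of Line 7 (7 kWh, value 51) → 21 kWh left.
All 13 kWh of Line 6 fit (value 23) → 8 remain.
Only 8 kWh remain; take 8/25 of Line 11 for value 28×8/25 = 8.96.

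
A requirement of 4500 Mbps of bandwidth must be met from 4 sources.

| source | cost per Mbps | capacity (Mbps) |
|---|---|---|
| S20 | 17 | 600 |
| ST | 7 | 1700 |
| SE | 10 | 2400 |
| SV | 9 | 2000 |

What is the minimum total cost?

Cheapest first:
ST (7): use full 1700 → 2800 Mbps to go.
SV (9): use full 2000 → 800 Mbps to go.
Take 800 from SE at 10 to finish.
S20: unused.
Cost = 1700×7 + 2000×9 + 800×10 = 37900.

37900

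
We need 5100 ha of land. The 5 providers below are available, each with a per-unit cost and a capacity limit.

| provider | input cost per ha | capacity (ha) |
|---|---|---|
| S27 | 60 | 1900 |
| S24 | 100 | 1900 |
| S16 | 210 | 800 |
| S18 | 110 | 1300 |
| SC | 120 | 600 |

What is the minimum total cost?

Cheapest first:
Take 1900 from S27 at 60 ; need 3200 more.
S24 at 100: take all 1900 ha ; 1300 still needed.
S18 (110): use full 1300 ; 0 ha to go.
SC, S16: unused.
Cost = 1900×60 + 1900×100 + 1300×110 = 447000.

447000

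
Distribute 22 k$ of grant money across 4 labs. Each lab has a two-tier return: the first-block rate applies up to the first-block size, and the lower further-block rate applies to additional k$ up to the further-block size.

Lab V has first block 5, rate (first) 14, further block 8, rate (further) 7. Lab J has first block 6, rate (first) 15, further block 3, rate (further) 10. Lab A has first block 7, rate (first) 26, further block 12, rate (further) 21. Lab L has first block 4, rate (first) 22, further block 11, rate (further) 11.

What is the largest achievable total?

Rank every tier by rate: Lab A/first 26 > Lab L/first 22 > Lab A/second 21 > Lab J/first 15 > Lab V/first 14 > Lab L/second 11 > Lab J/second 10 > Lab V/second 7.
Fill Lab A first block (7 at 26) ; 15 left.
Lab L first at 22: fill all 4 ; 11 left.
Lab A second at 21: only 11 left, fill 11.
Total = 26×7 + 22×4 + 21×11 = 501.

501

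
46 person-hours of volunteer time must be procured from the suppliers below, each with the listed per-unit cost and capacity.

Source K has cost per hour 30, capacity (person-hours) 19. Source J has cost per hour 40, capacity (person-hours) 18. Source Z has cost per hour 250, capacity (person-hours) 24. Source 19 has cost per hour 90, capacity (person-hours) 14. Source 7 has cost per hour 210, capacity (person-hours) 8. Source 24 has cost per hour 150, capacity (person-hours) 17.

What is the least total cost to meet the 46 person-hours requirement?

Cheapest first:
Source K at 30: take all 19 person-hours → 27 still needed.
Take 18 from Source J at 40 → need 9 more.
Source 19 at 90: take 9 of its 14 → requirement met.
Source 24, Source 7, Source Z: unused.
Cost = 19×30 + 18×40 + 9×90 = 2100.

2100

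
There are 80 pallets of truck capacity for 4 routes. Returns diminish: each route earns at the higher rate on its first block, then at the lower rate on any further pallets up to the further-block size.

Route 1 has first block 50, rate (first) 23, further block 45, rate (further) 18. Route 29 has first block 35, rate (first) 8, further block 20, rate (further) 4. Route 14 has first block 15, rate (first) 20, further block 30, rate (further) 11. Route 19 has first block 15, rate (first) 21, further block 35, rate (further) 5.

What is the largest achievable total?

1765

Treat each block as its own option and order by rate: Route 1/T1 23 > Route 19/T1 21 > Route 14/T1 20 > Route 1/T2 18 > Route 14/T2 11 > Route 29/T1 8 > Route 19/T2 5 > Route 29/T2 4.
Route 1/T1 (23): +50 ; 30 left.
Route 19 T1 at 21: fill all 15 ; 15 left.
Route 14/T1 (20): +15 ; 0 left.
Total = 23×50 + 21×15 + 20×15 = 1765.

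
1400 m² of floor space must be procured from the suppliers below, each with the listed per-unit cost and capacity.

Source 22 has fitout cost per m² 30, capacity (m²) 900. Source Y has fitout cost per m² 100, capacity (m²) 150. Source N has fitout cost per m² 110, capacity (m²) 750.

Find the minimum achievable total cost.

80500

Cheapest first:
Source 22 at 30: take all 900 m² — 500 still needed.
Source Y (100): use full 150 — 350 m² to go.
Source N at 110: take 350 of its 750 — requirement met.
Cost = 900×30 + 150×100 + 350×110 = 80500.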